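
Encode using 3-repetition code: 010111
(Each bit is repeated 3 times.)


Each bit -> 3 copies

000111000111111111


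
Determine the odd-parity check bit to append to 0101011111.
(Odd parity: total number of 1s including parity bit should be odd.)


Number of 1s in data: 7
Parity bit: 0

0


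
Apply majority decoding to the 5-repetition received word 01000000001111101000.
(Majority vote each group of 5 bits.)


Groups: 01000, 00000, 11111, 01000
Majority votes: 0010

0010


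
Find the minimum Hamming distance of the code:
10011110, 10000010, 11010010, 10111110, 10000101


Comparing all pairs, minimum distance: 1
Can detect 0 errors, correct 0 errors

1


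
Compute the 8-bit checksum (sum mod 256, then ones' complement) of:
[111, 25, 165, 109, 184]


Sum = 594 mod 256 = 82
Complement = 173

173


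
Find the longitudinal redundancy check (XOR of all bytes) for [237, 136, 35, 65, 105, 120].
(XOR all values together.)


XOR chain: 237 ^ 136 ^ 35 ^ 65 ^ 105 ^ 120 = 22

22


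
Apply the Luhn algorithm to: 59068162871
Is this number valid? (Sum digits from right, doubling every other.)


Luhn sum = 51
51 mod 10 = 1

Invalid (Luhn sum mod 10 = 1)


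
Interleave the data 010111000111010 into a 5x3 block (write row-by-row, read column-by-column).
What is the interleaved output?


Matrix:
  010
  111
  000
  111
  010
Read columns: 010101101101010

010101101101010


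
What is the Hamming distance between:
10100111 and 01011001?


XOR: 11111110
Count of 1s: 7

7


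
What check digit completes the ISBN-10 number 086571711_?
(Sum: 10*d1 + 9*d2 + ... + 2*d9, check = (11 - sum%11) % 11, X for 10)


Weighted sum: 235
235 mod 11 = 4

Check digit: 7


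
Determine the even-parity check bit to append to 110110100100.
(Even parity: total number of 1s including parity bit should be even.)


Number of 1s in data: 6
Parity bit: 0

0


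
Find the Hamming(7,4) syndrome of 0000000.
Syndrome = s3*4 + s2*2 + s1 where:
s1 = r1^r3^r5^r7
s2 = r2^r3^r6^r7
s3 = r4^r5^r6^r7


s1=0, s2=0, s3=0

Syndrome = 0 (no error)


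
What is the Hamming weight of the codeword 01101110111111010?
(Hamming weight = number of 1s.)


Counting 1s in 01101110111111010

12


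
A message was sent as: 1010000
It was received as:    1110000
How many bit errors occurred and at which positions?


XOR: 0100000

1 error(s) at position(s): 1


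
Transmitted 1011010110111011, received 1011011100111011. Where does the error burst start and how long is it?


XOR: 0000001010000000

Burst at position 6, length 3


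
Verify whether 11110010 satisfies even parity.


Number of 1s: 5

No, parity error (5 ones)


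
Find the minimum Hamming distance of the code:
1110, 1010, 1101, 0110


Comparing all pairs, minimum distance: 1
Can detect 0 errors, correct 0 errors

1


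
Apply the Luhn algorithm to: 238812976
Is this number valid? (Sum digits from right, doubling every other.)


Luhn sum = 48
48 mod 10 = 8

Invalid (Luhn sum mod 10 = 8)


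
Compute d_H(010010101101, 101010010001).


XOR: 111000111100
Count of 1s: 7

7


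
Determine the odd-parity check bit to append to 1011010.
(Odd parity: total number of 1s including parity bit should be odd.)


Number of 1s in data: 4
Parity bit: 1

1


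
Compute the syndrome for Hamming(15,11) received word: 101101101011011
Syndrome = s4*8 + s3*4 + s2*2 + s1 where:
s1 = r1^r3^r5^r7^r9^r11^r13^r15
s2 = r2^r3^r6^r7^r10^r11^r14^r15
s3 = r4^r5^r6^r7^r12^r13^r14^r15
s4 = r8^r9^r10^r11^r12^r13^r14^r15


s1=0, s2=0, s3=0, s4=1

Syndrome = 8 (error at position 8)


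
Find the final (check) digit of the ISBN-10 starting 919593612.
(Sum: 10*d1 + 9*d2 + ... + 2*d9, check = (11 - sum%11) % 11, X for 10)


Weighted sum: 306
306 mod 11 = 9

Check digit: 2


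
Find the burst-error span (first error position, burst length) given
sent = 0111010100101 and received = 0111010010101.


XOR: 0000000110000

Burst at position 7, length 2


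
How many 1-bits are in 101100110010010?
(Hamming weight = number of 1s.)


Counting 1s in 101100110010010

7


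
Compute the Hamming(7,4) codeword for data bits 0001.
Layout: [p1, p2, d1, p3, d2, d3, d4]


Parity bits: p1=1, p2=1, p3=1

1101001


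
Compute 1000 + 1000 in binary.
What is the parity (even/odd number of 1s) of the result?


1000 = 8
1000 = 8
Sum = 16 = 10000
1s count = 1

odd parity (1 ones in 10000)


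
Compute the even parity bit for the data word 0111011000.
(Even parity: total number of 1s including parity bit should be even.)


Number of 1s in data: 5
Parity bit: 1

1


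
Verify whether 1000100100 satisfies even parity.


Number of 1s: 3

No, parity error (3 ones)


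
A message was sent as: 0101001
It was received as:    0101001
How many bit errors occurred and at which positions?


XOR: 0000000

0 errors (received matches sent)


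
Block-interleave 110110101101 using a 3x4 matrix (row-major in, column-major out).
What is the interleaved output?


Matrix:
  1101
  1010
  1101
Read columns: 111101010101

111101010101


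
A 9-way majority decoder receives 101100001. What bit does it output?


Ones: 4 out of 9
Threshold: 5

0 (4/9 voted 1)


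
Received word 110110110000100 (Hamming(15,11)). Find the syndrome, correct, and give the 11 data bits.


Syndrome = 0: no error detected

Data: 01010000100 (no errors)


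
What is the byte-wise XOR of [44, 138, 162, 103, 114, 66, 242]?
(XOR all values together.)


XOR chain: 44 ^ 138 ^ 162 ^ 103 ^ 114 ^ 66 ^ 242 = 161

161


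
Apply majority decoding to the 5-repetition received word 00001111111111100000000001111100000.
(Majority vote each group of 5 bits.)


Groups: 00001, 11111, 11111, 00000, 00000, 11111, 00000
Majority votes: 0110010

0110010


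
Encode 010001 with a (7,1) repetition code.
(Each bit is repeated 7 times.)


Each bit -> 7 copies

000000011111110000000000000000000001111111


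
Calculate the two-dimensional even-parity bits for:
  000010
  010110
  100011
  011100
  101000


Row parities: 11110
Column parities: 000011

Row P: 11110, Col P: 000011, Corner: 0


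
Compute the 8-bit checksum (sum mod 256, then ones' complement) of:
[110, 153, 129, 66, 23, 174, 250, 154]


Sum = 1059 mod 256 = 35
Complement = 220

220


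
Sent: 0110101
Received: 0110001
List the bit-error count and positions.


XOR: 0000100

1 error(s) at position(s): 4


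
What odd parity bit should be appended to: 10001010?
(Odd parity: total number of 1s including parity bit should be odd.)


Number of 1s in data: 3
Parity bit: 0

0


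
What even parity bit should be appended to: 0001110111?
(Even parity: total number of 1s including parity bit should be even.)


Number of 1s in data: 6
Parity bit: 0

0


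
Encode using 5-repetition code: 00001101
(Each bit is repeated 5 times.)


Each bit -> 5 copies

0000000000000000000011111111110000011111


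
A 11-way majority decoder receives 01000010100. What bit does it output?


Ones: 3 out of 11
Threshold: 6

0 (3/11 voted 1)


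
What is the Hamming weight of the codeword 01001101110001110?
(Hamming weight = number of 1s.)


Counting 1s in 01001101110001110

9


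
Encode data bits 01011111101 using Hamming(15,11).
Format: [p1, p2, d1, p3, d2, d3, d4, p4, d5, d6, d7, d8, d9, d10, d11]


Parity bits: p1=0, p2=0, p3=1, p4=0

000110101111101


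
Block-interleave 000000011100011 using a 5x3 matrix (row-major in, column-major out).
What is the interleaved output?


Matrix:
  000
  000
  011
  100
  011
Read columns: 000100010100101

000100010100101


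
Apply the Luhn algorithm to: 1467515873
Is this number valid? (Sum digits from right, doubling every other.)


Luhn sum = 35
35 mod 10 = 5

Invalid (Luhn sum mod 10 = 5)


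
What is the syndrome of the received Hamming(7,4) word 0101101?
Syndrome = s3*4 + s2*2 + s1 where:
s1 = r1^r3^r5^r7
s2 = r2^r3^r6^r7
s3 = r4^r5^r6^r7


s1=0, s2=0, s3=1

Syndrome = 4 (error at position 4)


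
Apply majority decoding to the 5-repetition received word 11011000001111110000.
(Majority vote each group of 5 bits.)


Groups: 11011, 00000, 11111, 10000
Majority votes: 1010

1010


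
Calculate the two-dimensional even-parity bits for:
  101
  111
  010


Row parities: 011
Column parities: 000

Row P: 011, Col P: 000, Corner: 0


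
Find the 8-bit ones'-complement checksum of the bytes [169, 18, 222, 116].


Sum = 525 mod 256 = 13
Complement = 242

242


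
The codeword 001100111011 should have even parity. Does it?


Number of 1s: 7

No, parity error (7 ones)


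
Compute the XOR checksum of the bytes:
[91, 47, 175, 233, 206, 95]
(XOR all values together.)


XOR chain: 91 ^ 47 ^ 175 ^ 233 ^ 206 ^ 95 = 163

163


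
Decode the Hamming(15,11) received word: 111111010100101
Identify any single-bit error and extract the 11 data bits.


Syndrome = 7: error at position 7

Data: 11110100101 (corrected bit 7)


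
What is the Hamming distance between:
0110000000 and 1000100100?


XOR: 1110100100
Count of 1s: 5

5


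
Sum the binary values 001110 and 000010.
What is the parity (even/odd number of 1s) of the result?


001110 = 14
000010 = 2
Sum = 16 = 10000
1s count = 1

odd parity (1 ones in 10000)


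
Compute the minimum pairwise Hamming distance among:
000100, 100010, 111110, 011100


Comparing all pairs, minimum distance: 2
Can detect 1 errors, correct 0 errors

2


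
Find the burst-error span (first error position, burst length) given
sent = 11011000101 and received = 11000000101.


XOR: 00011000000

Burst at position 3, length 2


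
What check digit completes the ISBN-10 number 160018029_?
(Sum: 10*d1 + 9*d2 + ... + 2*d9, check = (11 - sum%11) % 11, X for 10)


Weighted sum: 134
134 mod 11 = 2

Check digit: 9


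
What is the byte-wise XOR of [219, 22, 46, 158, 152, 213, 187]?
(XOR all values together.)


XOR chain: 219 ^ 22 ^ 46 ^ 158 ^ 152 ^ 213 ^ 187 = 139

139


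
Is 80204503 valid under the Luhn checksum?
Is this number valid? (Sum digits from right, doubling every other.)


Luhn sum = 27
27 mod 10 = 7

Invalid (Luhn sum mod 10 = 7)


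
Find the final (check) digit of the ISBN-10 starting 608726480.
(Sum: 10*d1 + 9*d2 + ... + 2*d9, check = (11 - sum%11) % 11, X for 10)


Weighted sum: 255
255 mod 11 = 2

Check digit: 9


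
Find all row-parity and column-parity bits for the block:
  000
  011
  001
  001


Row parities: 0011
Column parities: 011

Row P: 0011, Col P: 011, Corner: 0


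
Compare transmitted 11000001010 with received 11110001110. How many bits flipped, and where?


XOR: 00110000100

3 error(s) at position(s): 2, 3, 8


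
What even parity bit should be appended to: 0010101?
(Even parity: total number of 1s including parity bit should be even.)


Number of 1s in data: 3
Parity bit: 1

1


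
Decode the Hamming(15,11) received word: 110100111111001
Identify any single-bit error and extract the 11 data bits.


Syndrome = 3: error at position 3

Data: 10011111001 (corrected bit 3)


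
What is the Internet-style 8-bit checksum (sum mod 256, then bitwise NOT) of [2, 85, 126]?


Sum = 213 mod 256 = 213
Complement = 42

42


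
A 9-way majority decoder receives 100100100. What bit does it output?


Ones: 3 out of 9
Threshold: 5

0 (3/9 voted 1)


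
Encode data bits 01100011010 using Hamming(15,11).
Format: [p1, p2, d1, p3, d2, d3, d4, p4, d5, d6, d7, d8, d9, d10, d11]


Parity bits: p1=0, p2=1, p3=0, p4=1

010011010011010


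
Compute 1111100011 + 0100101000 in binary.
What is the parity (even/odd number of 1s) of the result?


1111100011 = 995
0100101000 = 296
Sum = 1291 = 10100001011
1s count = 5

odd parity (5 ones in 10100001011)


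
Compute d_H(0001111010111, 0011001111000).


XOR: 0010110101111
Count of 1s: 8

8


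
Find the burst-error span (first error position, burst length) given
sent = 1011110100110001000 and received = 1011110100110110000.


XOR: 0000000000000111000

Burst at position 13, length 3


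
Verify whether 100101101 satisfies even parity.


Number of 1s: 5

No, parity error (5 ones)


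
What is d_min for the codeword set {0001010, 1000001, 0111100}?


Comparing all pairs, minimum distance: 4
Can detect 3 errors, correct 1 errors

4


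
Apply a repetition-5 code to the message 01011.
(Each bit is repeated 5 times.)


Each bit -> 5 copies

0000011111000001111111111


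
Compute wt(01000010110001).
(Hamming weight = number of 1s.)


Counting 1s in 01000010110001

5


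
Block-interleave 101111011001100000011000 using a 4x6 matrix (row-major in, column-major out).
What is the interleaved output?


Matrix:
  101111
  011001
  100000
  011000
Read columns: 101001011101100010001100

101001011101100010001100


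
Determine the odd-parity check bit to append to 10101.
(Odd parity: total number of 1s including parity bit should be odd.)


Number of 1s in data: 3
Parity bit: 0

0


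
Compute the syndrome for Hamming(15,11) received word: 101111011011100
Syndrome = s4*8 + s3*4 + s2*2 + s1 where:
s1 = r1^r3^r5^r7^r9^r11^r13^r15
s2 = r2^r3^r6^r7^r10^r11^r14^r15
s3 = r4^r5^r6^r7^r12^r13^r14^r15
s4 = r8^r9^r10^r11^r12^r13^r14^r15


s1=0, s2=1, s3=1, s4=1

Syndrome = 14 (error at position 14)


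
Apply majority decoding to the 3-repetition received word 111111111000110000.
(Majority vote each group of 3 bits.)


Groups: 111, 111, 111, 000, 110, 000
Majority votes: 111010

111010


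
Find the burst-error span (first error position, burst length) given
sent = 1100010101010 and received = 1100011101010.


XOR: 0000001000000

Burst at position 6, length 1


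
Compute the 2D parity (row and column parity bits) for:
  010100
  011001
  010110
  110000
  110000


Row parities: 01100
Column parities: 011011

Row P: 01100, Col P: 011011, Corner: 0


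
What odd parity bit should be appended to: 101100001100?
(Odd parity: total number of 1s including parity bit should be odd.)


Number of 1s in data: 5
Parity bit: 0

0


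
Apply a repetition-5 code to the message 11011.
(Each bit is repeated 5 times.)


Each bit -> 5 copies

1111111111000001111111111


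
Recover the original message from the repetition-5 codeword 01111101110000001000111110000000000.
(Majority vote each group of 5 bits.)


Groups: 01111, 10111, 00000, 01000, 11111, 00000, 00000
Majority votes: 1100100

1100100


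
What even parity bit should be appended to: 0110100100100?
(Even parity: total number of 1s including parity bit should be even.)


Number of 1s in data: 5
Parity bit: 1

1


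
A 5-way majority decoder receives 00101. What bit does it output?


Ones: 2 out of 5
Threshold: 3

0 (2/5 voted 1)


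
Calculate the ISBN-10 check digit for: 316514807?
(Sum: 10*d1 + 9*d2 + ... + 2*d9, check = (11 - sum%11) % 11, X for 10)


Weighted sum: 194
194 mod 11 = 7

Check digit: 4


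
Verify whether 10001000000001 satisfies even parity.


Number of 1s: 3

No, parity error (3 ones)


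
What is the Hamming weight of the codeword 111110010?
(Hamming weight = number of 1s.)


Counting 1s in 111110010

6


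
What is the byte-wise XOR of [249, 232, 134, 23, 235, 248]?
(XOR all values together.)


XOR chain: 249 ^ 232 ^ 134 ^ 23 ^ 235 ^ 248 = 147

147


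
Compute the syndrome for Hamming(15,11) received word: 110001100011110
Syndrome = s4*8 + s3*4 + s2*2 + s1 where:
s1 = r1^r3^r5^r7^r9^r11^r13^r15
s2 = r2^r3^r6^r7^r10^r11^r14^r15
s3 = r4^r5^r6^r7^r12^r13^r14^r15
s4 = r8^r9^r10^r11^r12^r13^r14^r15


s1=0, s2=1, s3=1, s4=0

Syndrome = 6 (error at position 6)


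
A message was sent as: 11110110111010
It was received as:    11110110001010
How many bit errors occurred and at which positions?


XOR: 00000000110000

2 error(s) at position(s): 8, 9


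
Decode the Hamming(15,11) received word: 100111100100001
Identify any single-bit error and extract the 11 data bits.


Syndrome = 4: error at position 4

Data: 01110100001 (corrected bit 4)


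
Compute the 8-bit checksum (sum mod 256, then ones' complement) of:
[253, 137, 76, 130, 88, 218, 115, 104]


Sum = 1121 mod 256 = 97
Complement = 158

158


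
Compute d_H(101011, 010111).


XOR: 111100
Count of 1s: 4

4


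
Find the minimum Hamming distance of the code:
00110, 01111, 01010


Comparing all pairs, minimum distance: 2
Can detect 1 errors, correct 0 errors

2


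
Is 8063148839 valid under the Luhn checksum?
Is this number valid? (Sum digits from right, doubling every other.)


Luhn sum = 49
49 mod 10 = 9

Invalid (Luhn sum mod 10 = 9)


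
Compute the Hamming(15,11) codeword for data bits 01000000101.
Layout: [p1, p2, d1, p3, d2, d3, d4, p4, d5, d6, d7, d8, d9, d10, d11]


Parity bits: p1=1, p2=1, p3=1, p4=0

110110000000101


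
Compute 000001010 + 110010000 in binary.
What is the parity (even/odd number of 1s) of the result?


000001010 = 10
110010000 = 400
Sum = 410 = 110011010
1s count = 5

odd parity (5 ones in 110011010)


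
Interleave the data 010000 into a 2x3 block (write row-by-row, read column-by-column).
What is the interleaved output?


Matrix:
  010
  000
Read columns: 001000

001000


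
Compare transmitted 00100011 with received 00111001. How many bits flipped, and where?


XOR: 00011010

3 error(s) at position(s): 3, 4, 6


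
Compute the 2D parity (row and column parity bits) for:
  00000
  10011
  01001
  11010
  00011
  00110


Row parities: 010100
Column parities: 00101

Row P: 010100, Col P: 00101, Corner: 0


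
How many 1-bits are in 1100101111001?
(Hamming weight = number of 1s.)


Counting 1s in 1100101111001

8


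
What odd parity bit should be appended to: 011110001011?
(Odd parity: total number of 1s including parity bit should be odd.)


Number of 1s in data: 7
Parity bit: 0

0


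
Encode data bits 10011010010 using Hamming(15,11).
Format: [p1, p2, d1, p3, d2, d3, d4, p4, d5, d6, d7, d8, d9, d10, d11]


Parity bits: p1=0, p2=0, p3=0, p4=1

001000111010010


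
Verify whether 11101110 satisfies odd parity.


Number of 1s: 6

No, parity error (6 ones)


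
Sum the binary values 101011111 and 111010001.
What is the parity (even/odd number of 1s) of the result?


101011111 = 351
111010001 = 465
Sum = 816 = 1100110000
1s count = 4

even parity (4 ones in 1100110000)


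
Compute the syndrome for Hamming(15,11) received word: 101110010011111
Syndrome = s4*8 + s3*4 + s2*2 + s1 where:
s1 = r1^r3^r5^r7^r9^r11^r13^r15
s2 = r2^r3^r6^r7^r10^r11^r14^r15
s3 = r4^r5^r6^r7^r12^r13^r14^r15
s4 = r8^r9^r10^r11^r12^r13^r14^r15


s1=0, s2=0, s3=0, s4=0

Syndrome = 0 (no error)


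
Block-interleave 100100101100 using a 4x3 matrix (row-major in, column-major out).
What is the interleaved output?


Matrix:
  100
  100
  101
  100
Read columns: 111100000010

111100000010


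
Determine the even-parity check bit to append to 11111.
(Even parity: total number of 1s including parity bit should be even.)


Number of 1s in data: 5
Parity bit: 1

1


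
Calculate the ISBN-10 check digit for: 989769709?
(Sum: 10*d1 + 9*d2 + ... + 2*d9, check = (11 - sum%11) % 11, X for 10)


Weighted sum: 410
410 mod 11 = 3

Check digit: 8


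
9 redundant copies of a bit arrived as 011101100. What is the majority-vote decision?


Ones: 5 out of 9
Threshold: 5

1 (5/9 voted 1)


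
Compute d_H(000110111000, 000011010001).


XOR: 000101101001
Count of 1s: 5

5


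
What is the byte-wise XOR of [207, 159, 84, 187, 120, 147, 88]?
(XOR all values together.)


XOR chain: 207 ^ 159 ^ 84 ^ 187 ^ 120 ^ 147 ^ 88 = 12

12


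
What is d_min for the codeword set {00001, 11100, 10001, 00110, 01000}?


Comparing all pairs, minimum distance: 1
Can detect 0 errors, correct 0 errors

1


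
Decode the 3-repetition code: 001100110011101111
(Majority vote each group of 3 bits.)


Groups: 001, 100, 110, 011, 101, 111
Majority votes: 001111

001111


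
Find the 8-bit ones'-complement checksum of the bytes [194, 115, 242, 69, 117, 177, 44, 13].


Sum = 971 mod 256 = 203
Complement = 52

52


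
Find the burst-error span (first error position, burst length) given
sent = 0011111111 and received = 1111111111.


XOR: 1100000000

Burst at position 0, length 2


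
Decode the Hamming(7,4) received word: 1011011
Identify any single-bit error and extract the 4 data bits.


Syndrome = 7: error at position 7

Data: 1010 (corrected bit 7)


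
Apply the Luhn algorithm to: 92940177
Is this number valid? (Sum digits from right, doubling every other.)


Luhn sum = 37
37 mod 10 = 7

Invalid (Luhn sum mod 10 = 7)


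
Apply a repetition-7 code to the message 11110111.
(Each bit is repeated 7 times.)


Each bit -> 7 copies

11111111111111111111111111110000000111111111111111111111


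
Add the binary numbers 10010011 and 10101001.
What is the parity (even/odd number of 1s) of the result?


10010011 = 147
10101001 = 169
Sum = 316 = 100111100
1s count = 5

odd parity (5 ones in 100111100)


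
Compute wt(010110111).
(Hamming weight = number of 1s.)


Counting 1s in 010110111

6


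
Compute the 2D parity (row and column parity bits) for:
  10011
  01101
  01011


Row parities: 111
Column parities: 10101

Row P: 111, Col P: 10101, Corner: 1


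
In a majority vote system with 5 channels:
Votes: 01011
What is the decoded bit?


Ones: 3 out of 5
Threshold: 3

1 (3/5 voted 1)


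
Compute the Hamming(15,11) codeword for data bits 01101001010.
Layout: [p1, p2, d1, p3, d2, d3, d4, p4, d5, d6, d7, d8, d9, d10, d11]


Parity bits: p1=0, p2=0, p3=0, p4=1

000011011001010


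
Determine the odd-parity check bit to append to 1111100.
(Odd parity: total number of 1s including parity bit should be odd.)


Number of 1s in data: 5
Parity bit: 0

0


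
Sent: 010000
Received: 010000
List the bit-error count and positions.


XOR: 000000

0 errors (received matches sent)


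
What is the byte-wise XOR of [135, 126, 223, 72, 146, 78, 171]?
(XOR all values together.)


XOR chain: 135 ^ 126 ^ 223 ^ 72 ^ 146 ^ 78 ^ 171 = 25

25


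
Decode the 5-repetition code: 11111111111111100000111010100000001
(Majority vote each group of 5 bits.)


Groups: 11111, 11111, 11111, 00000, 11101, 01000, 00001
Majority votes: 1110100

1110100


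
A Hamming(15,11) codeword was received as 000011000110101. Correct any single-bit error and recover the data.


Syndrome = 0: no error detected

Data: 01100110101 (no errors)


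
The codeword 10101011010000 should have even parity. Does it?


Number of 1s: 6

Yes, parity is correct (6 ones)


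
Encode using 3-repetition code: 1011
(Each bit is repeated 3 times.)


Each bit -> 3 copies

111000111111


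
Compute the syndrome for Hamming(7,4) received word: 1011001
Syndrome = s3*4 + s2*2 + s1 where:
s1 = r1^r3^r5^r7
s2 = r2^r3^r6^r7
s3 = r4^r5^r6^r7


s1=1, s2=0, s3=0

Syndrome = 1 (error at position 1)


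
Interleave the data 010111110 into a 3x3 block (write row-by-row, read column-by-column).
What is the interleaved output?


Matrix:
  010
  111
  110
Read columns: 011111010

011111010


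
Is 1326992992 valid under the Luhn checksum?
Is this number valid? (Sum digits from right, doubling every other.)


Luhn sum = 57
57 mod 10 = 7

Invalid (Luhn sum mod 10 = 7)


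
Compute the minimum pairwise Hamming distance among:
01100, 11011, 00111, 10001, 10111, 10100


Comparing all pairs, minimum distance: 1
Can detect 0 errors, correct 0 errors

1


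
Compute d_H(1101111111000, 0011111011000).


XOR: 1110000100000
Count of 1s: 4

4


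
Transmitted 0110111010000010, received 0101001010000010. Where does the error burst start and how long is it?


XOR: 0011110000000000

Burst at position 2, length 4


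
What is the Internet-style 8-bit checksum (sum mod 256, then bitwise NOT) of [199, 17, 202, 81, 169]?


Sum = 668 mod 256 = 156
Complement = 99

99


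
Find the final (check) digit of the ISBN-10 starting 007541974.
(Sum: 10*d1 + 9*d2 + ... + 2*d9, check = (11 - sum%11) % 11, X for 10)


Weighted sum: 185
185 mod 11 = 9

Check digit: 2


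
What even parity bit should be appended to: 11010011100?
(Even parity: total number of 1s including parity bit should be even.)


Number of 1s in data: 6
Parity bit: 0

0


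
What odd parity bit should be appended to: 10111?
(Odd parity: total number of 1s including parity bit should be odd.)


Number of 1s in data: 4
Parity bit: 1

1


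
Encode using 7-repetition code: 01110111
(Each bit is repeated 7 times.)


Each bit -> 7 copies

00000001111111111111111111110000000111111111111111111111


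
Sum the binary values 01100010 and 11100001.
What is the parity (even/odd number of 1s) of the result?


01100010 = 98
11100001 = 225
Sum = 323 = 101000011
1s count = 4

even parity (4 ones in 101000011)


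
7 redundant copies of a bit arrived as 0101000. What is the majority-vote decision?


Ones: 2 out of 7
Threshold: 4

0 (2/7 voted 1)


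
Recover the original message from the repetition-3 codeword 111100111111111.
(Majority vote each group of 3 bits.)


Groups: 111, 100, 111, 111, 111
Majority votes: 10111

10111


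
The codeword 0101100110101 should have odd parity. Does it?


Number of 1s: 7

Yes, parity is correct (7 ones)


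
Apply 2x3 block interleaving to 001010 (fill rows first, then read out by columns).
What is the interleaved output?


Matrix:
  001
  010
Read columns: 000110

000110


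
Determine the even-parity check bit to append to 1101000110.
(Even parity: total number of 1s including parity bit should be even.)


Number of 1s in data: 5
Parity bit: 1

1


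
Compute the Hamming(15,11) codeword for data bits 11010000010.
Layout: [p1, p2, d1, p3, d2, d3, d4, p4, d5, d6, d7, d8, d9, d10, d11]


Parity bits: p1=1, p2=1, p3=1, p4=1

111110110000010


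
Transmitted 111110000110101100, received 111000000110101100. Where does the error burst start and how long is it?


XOR: 000110000000000000

Burst at position 3, length 2


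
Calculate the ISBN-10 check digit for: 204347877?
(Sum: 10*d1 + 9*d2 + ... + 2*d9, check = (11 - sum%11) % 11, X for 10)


Weighted sum: 199
199 mod 11 = 1

Check digit: X


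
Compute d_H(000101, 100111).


XOR: 100010
Count of 1s: 2

2


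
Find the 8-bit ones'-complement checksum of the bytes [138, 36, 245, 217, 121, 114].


Sum = 871 mod 256 = 103
Complement = 152

152


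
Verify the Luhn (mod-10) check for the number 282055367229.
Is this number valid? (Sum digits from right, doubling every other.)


Luhn sum = 54
54 mod 10 = 4

Invalid (Luhn sum mod 10 = 4)


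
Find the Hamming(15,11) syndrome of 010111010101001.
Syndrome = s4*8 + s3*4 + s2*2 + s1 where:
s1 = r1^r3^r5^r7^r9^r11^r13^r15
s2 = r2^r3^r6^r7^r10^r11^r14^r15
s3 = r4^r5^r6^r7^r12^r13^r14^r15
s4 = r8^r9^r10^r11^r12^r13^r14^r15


s1=0, s2=0, s3=1, s4=0

Syndrome = 4 (error at position 4)


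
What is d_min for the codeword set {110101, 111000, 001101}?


Comparing all pairs, minimum distance: 3
Can detect 2 errors, correct 1 errors

3


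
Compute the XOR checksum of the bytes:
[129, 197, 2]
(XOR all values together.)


XOR chain: 129 ^ 197 ^ 2 = 70

70


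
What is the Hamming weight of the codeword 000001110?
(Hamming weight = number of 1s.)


Counting 1s in 000001110

3


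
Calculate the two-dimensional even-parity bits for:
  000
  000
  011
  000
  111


Row parities: 00001
Column parities: 100

Row P: 00001, Col P: 100, Corner: 1


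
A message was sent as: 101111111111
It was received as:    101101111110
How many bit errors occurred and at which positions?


XOR: 000010000001

2 error(s) at position(s): 4, 11


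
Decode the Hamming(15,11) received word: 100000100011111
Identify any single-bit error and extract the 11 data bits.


Syndrome = 13: error at position 13

Data: 00010011011 (corrected bit 13)


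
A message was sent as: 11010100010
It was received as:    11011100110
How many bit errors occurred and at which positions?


XOR: 00001000100

2 error(s) at position(s): 4, 8


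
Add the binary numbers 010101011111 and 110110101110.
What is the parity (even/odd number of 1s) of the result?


010101011111 = 1375
110110101110 = 3502
Sum = 4877 = 1001100001101
1s count = 6

even parity (6 ones in 1001100001101)


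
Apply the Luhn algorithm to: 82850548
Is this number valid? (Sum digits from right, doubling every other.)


Luhn sum = 42
42 mod 10 = 2

Invalid (Luhn sum mod 10 = 2)


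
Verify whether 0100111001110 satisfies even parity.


Number of 1s: 7

No, parity error (7 ones)


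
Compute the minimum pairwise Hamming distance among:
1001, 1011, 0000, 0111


Comparing all pairs, minimum distance: 1
Can detect 0 errors, correct 0 errors

1


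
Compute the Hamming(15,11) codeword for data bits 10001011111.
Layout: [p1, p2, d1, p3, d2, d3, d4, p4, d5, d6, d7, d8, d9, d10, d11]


Parity bits: p1=1, p2=0, p3=0, p4=0

101000001011111


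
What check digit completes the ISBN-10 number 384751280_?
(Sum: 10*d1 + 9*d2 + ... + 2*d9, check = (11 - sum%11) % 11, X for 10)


Weighted sum: 250
250 mod 11 = 8

Check digit: 3


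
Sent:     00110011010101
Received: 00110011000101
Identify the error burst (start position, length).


XOR: 00000000010000

Burst at position 9, length 1


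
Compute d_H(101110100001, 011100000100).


XOR: 110010100101
Count of 1s: 6

6


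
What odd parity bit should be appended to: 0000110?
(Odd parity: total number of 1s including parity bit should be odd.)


Number of 1s in data: 2
Parity bit: 1

1


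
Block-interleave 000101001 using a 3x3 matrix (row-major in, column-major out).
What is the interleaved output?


Matrix:
  000
  101
  001
Read columns: 010000011

010000011


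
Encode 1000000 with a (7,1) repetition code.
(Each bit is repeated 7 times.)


Each bit -> 7 copies

1111111000000000000000000000000000000000000000000


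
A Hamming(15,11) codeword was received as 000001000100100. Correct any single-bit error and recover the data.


Syndrome = 1: error at position 1

Data: 00100100100 (corrected bit 1)


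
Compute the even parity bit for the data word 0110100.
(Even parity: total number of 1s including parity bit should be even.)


Number of 1s in data: 3
Parity bit: 1

1


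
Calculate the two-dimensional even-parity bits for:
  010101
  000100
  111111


Row parities: 110
Column parities: 101110

Row P: 110, Col P: 101110, Corner: 0


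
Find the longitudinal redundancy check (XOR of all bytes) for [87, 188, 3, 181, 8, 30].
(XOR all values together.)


XOR chain: 87 ^ 188 ^ 3 ^ 181 ^ 8 ^ 30 = 75

75


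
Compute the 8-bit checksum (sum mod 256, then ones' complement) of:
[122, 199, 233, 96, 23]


Sum = 673 mod 256 = 161
Complement = 94

94


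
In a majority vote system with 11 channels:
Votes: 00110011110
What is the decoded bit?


Ones: 6 out of 11
Threshold: 6

1 (6/11 voted 1)


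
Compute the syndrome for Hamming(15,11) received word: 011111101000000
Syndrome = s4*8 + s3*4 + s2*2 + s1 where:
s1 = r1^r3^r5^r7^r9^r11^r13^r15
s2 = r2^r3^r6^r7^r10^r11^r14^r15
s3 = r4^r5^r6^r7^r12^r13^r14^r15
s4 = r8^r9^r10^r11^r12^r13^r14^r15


s1=0, s2=0, s3=0, s4=1

Syndrome = 8 (error at position 8)


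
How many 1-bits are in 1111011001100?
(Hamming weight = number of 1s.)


Counting 1s in 1111011001100

8


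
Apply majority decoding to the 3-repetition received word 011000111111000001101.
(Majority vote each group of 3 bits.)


Groups: 011, 000, 111, 111, 000, 001, 101
Majority votes: 1011001

1011001


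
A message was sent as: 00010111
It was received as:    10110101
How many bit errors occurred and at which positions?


XOR: 10100010

3 error(s) at position(s): 0, 2, 6


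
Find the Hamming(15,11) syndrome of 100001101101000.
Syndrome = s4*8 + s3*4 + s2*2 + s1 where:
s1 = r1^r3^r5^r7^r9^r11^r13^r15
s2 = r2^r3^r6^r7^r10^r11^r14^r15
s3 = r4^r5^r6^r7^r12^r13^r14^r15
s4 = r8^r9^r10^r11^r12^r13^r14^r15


s1=1, s2=1, s3=1, s4=1

Syndrome = 15 (error at position 15)


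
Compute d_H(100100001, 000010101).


XOR: 100110100
Count of 1s: 4

4


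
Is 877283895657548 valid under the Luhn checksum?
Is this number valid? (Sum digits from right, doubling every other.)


Luhn sum = 94
94 mod 10 = 4

Invalid (Luhn sum mod 10 = 4)


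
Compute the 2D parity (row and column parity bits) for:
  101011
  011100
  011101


Row parities: 010
Column parities: 101010

Row P: 010, Col P: 101010, Corner: 1


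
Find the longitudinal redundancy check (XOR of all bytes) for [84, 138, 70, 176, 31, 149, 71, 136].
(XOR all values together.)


XOR chain: 84 ^ 138 ^ 70 ^ 176 ^ 31 ^ 149 ^ 71 ^ 136 = 109

109


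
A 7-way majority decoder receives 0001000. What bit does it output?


Ones: 1 out of 7
Threshold: 4

0 (1/7 voted 1)


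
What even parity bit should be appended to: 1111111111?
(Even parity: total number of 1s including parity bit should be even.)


Number of 1s in data: 10
Parity bit: 0

0


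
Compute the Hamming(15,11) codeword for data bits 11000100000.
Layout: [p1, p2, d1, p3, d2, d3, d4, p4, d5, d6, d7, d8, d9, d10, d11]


Parity bits: p1=0, p2=0, p3=1, p4=1

001110010100000


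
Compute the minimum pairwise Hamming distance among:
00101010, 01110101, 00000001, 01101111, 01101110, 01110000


Comparing all pairs, minimum distance: 1
Can detect 0 errors, correct 0 errors

1


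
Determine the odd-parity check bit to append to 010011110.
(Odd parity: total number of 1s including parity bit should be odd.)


Number of 1s in data: 5
Parity bit: 0

0


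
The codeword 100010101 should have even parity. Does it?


Number of 1s: 4

Yes, parity is correct (4 ones)


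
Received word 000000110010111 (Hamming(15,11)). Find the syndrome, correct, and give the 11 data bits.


Syndrome = 8: error at position 8

Data: 00010010111 (corrected bit 8)


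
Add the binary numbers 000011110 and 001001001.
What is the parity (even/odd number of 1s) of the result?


000011110 = 30
001001001 = 73
Sum = 103 = 1100111
1s count = 5

odd parity (5 ones in 1100111)


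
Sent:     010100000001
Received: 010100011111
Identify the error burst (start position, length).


XOR: 000000011110

Burst at position 7, length 4


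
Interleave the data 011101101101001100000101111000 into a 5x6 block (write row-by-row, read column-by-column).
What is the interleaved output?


Matrix:
  011101
  101101
  001100
  000101
  111000
Read columns: 010011000111101111100000011010

010011000111101111100000011010


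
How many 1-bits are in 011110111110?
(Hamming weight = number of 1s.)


Counting 1s in 011110111110

9


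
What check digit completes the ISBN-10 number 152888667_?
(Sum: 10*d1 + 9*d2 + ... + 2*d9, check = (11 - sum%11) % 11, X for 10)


Weighted sum: 271
271 mod 11 = 7

Check digit: 4


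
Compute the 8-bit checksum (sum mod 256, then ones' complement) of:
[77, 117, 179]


Sum = 373 mod 256 = 117
Complement = 138

138


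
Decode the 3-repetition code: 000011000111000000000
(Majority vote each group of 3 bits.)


Groups: 000, 011, 000, 111, 000, 000, 000
Majority votes: 0101000

0101000


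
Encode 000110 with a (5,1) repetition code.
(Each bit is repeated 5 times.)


Each bit -> 5 copies

000000000000000111111111100000


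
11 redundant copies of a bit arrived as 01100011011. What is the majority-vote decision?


Ones: 6 out of 11
Threshold: 6

1 (6/11 voted 1)


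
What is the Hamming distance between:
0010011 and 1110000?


XOR: 1100011
Count of 1s: 4

4


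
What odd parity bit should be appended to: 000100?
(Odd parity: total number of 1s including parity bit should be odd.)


Number of 1s in data: 1
Parity bit: 0

0


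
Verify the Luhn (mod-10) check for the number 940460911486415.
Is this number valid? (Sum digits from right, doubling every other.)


Luhn sum = 73
73 mod 10 = 3

Invalid (Luhn sum mod 10 = 3)


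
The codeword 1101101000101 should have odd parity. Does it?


Number of 1s: 7

Yes, parity is correct (7 ones)


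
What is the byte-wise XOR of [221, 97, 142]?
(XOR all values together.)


XOR chain: 221 ^ 97 ^ 142 = 50

50


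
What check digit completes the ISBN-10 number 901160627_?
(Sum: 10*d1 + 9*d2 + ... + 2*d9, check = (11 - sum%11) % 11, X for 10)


Weighted sum: 185
185 mod 11 = 9

Check digit: 2


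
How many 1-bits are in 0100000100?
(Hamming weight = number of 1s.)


Counting 1s in 0100000100

2


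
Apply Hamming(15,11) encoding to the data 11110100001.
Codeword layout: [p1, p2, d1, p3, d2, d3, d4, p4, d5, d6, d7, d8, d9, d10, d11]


Parity bits: p1=0, p2=1, p3=0, p4=0

011011100100001


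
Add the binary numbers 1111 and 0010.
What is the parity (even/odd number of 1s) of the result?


1111 = 15
0010 = 2
Sum = 17 = 10001
1s count = 2

even parity (2 ones in 10001)


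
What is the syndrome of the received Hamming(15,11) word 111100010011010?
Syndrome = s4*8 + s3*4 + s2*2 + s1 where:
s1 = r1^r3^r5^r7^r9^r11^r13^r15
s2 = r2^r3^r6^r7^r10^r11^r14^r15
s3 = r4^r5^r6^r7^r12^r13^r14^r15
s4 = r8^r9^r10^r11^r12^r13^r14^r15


s1=1, s2=0, s3=1, s4=0

Syndrome = 5 (error at position 5)


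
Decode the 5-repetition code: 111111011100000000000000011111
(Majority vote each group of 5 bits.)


Groups: 11111, 10111, 00000, 00000, 00000, 11111
Majority votes: 110001

110001


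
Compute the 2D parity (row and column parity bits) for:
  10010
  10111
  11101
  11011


Row parities: 0000
Column parities: 00011

Row P: 0000, Col P: 00011, Corner: 0


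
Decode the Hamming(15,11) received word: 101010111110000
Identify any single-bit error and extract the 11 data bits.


Syndrome = 0: no error detected

Data: 11011110000 (no errors)


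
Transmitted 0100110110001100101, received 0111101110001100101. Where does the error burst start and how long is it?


XOR: 0011011000000000000

Burst at position 2, length 5


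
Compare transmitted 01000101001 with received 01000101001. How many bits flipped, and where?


XOR: 00000000000

0 errors (received matches sent)


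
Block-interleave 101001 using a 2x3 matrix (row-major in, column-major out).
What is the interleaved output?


Matrix:
  101
  001
Read columns: 100011

100011


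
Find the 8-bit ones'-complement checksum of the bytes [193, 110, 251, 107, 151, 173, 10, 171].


Sum = 1166 mod 256 = 142
Complement = 113

113


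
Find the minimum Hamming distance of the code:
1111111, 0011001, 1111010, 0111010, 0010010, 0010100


Comparing all pairs, minimum distance: 1
Can detect 0 errors, correct 0 errors

1


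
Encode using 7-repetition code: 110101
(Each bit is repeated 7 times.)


Each bit -> 7 copies

111111111111110000000111111100000001111111


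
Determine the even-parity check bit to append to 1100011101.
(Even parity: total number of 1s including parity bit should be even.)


Number of 1s in data: 6
Parity bit: 0

0


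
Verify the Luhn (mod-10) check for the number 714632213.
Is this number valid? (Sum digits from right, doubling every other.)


Luhn sum = 30
30 mod 10 = 0

Valid (Luhn sum mod 10 = 0)
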